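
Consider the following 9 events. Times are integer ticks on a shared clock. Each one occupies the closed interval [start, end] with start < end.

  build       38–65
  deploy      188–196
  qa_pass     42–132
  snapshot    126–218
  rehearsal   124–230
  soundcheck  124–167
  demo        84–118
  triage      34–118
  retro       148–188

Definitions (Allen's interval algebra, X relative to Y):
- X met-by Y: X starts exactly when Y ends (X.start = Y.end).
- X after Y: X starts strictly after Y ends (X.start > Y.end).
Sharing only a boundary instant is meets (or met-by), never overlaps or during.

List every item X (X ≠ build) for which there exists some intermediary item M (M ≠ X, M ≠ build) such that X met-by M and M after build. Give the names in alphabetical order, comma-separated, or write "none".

Target build = [38, 65].
Intermediaries M with M after build: demo, deploy, rehearsal, retro, snapshot, soundcheck.
Via demo — items with X met-by demo: none.
Via deploy — items with X met-by deploy: none.
Via rehearsal — items with X met-by rehearsal: none.
Via retro — items with X met-by retro: deploy.
Via snapshot — items with X met-by snapshot: none.
Via soundcheck — items with X met-by soundcheck: none.
Union: deploy.

deploy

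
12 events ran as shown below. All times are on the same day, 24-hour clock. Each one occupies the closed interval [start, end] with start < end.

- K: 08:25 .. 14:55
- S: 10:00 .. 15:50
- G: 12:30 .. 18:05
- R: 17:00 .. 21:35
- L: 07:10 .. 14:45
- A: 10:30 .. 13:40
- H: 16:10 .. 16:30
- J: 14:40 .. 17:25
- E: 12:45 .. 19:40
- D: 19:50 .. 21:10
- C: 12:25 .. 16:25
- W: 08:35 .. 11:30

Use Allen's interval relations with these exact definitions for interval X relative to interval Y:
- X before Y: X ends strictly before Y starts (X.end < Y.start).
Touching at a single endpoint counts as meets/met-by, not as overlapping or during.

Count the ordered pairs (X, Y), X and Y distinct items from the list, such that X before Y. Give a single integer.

Checking all 132 ordered pairs for relation 'before'; matching pairs in alphabetical order:
(A, D): A before D ✓
(A, H): A before H ✓
(A, J): A before J ✓
(A, R): A before R ✓
(C, D): C before D ✓
(C, R): C before R ✓
(E, D): E before D ✓
(G, D): G before D ✓
(H, D): H before D ✓
(H, R): H before R ✓
(J, D): J before D ✓
(K, D): K before D ✓
(K, H): K before H ✓
(K, R): K before R ✓
(L, D): L before D ✓
(L, H): L before H ✓
(L, R): L before R ✓
(S, D): S before D ✓
(S, H): S before H ✓
(S, R): S before R ✓
(W, C): W before C ✓
(W, D): W before D ✓
(W, E): W before E ✓
(W, G): W before G ✓
... plus 3 further pairs not listed.
Count: 27.

27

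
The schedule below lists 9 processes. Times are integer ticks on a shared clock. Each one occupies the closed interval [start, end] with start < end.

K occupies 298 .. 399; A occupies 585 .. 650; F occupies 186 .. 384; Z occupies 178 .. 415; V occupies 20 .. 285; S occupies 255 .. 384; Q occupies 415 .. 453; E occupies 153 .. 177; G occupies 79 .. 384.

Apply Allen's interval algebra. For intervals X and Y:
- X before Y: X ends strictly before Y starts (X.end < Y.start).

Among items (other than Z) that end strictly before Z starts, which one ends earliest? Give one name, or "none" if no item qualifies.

E

Target Z = [178, 415].
A [585, 650] → after → excluded.
E [153, 177] → before → candidate.
F [186, 384] → during → excluded.
G [79, 384] → overlaps → excluded.
K [298, 399] → during → excluded.
Q [415, 453] → met-by → excluded.
S [255, 384] → during → excluded.
V [20, 285] → overlaps → excluded.
Among candidates, earliest end is 177 → E.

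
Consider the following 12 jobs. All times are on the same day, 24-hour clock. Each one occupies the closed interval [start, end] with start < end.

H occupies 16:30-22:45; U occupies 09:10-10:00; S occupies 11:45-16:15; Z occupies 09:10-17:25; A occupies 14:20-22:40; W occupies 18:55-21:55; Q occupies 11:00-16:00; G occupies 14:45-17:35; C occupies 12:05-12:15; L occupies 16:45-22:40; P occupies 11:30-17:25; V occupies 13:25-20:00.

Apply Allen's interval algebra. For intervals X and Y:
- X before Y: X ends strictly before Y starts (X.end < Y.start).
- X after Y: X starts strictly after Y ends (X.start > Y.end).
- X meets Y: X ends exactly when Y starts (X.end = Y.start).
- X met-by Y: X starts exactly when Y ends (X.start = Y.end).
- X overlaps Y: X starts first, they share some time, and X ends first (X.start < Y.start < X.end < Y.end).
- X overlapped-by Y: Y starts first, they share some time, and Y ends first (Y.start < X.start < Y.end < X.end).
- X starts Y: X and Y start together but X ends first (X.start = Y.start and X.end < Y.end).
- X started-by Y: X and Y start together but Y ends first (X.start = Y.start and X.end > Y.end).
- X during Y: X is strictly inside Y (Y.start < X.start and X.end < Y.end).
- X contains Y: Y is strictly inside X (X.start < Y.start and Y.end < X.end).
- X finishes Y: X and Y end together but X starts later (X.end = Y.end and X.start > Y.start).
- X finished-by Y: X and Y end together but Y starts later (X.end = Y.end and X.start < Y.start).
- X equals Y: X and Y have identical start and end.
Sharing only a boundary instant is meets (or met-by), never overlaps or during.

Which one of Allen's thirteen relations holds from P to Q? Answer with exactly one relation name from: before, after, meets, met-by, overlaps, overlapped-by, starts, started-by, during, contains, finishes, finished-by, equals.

P = [11:30, 17:25]; Q = [11:00, 16:00].
Compare endpoints: P.start > Q.start, P.start < Q.end, P.end > Q.start, P.end > Q.end.
That pattern is 'overlapped-by'.

overlapped-by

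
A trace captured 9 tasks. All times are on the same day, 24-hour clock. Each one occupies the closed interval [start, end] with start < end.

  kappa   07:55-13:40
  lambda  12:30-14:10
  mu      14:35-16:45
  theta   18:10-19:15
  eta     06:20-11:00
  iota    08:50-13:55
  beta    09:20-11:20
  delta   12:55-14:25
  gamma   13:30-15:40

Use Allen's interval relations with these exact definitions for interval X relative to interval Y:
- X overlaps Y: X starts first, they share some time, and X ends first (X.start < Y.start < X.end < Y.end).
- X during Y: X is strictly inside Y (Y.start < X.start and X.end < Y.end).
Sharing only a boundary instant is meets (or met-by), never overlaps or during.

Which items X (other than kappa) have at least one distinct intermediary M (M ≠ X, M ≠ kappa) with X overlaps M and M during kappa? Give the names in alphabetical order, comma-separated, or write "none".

eta

Target kappa = [07:55, 13:40].
Intermediaries M with M during kappa: beta.
Via beta — items with X overlaps beta: eta.
Union: eta.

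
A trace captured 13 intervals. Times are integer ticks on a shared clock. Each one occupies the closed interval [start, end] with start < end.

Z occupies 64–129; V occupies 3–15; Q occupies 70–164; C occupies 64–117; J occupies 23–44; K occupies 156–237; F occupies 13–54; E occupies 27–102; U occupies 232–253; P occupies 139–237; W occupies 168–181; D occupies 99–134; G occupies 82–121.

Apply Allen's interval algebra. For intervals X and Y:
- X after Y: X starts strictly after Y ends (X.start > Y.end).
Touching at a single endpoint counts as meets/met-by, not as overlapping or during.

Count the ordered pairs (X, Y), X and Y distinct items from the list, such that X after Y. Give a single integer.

Checking all 156 ordered pairs for relation 'after'; matching pairs in alphabetical order:
(C, F): C after F ✓
(C, J): C after J ✓
(C, V): C after V ✓
(D, F): D after F ✓
(D, J): D after J ✓
(D, V): D after V ✓
(E, V): E after V ✓
(G, F): G after F ✓
(G, J): G after J ✓
(G, V): G after V ✓
(J, V): J after V ✓
(K, C): K after C ✓
(K, D): K after D ✓
(K, E): K after E ✓
(K, F): K after F ✓
(K, G): K after G ✓
(K, J): K after J ✓
(K, V): K after V ✓
(K, Z): K after Z ✓
(P, C): P after C ✓
(P, D): P after D ✓
(P, E): P after E ✓
(P, F): P after F ✓
(P, G): P after G ✓
... plus 28 further pairs not listed.
Count: 52.

52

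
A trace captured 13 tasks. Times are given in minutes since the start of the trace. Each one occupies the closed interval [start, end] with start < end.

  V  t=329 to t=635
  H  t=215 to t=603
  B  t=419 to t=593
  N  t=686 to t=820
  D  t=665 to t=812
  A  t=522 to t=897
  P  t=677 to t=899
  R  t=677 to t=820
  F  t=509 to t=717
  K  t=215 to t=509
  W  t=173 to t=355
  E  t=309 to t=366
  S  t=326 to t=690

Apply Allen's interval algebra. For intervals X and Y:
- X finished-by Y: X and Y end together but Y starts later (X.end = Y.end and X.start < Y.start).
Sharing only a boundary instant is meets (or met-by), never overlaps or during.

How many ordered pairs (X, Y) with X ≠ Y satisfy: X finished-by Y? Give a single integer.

1

Checking all 156 ordered pairs for relation 'finished-by'; matching pairs in alphabetical order:
(R, N): R finished-by N ✓
Count: 1.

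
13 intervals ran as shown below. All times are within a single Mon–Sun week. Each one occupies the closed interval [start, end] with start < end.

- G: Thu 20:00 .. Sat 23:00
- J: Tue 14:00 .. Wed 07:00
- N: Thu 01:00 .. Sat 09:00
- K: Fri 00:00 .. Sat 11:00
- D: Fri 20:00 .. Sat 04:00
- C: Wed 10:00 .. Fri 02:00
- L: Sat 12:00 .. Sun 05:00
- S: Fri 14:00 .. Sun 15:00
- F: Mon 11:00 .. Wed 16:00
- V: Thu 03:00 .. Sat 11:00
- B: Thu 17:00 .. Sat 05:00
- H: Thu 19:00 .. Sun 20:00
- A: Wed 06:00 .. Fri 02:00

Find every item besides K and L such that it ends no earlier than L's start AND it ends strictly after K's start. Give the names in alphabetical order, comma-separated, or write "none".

G, H, S

Conditions: its end is no earlier than L's start (X.end >= Sat 12:00) AND its end is strictly after K's start (X.end > Fri 00:00).
A: end Fri 02:00 >= Sat 12:00? ✗; end Fri 02:00 > Fri 00:00? ✓ → no.
B: end Sat 05:00 >= Sat 12:00? ✗; end Sat 05:00 > Fri 00:00? ✓ → no.
C: end Fri 02:00 >= Sat 12:00? ✗; end Fri 02:00 > Fri 00:00? ✓ → no.
D: end Sat 04:00 >= Sat 12:00? ✗; end Sat 04:00 > Fri 00:00? ✓ → no.
F: end Wed 16:00 >= Sat 12:00? ✗; end Wed 16:00 > Fri 00:00? ✗ → no.
G: end Sat 23:00 >= Sat 12:00? ✓; end Sat 23:00 > Fri 00:00? ✓ → yes.
H: end Sun 20:00 >= Sat 12:00? ✓; end Sun 20:00 > Fri 00:00? ✓ → yes.
J: end Wed 07:00 >= Sat 12:00? ✗; end Wed 07:00 > Fri 00:00? ✗ → no.
N: end Sat 09:00 >= Sat 12:00? ✗; end Sat 09:00 > Fri 00:00? ✓ → no.
S: end Sun 15:00 >= Sat 12:00? ✓; end Sun 15:00 > Fri 00:00? ✓ → yes.
V: end Sat 11:00 >= Sat 12:00? ✗; end Sat 11:00 > Fri 00:00? ✓ → no.
Result: G, H, S.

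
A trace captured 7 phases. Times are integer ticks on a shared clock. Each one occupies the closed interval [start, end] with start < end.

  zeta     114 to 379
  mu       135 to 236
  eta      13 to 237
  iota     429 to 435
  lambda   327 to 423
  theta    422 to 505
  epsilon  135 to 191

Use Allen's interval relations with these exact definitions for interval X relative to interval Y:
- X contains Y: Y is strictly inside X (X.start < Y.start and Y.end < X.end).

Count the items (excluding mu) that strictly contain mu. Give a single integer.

2

Target mu = [135, 236].
epsilon [135, 191] → starts → no.
eta [13, 237] → contains → counts.
iota [429, 435] → after → no.
lambda [327, 423] → after → no.
theta [422, 505] → after → no.
zeta [114, 379] → contains → counts.
Total: 2.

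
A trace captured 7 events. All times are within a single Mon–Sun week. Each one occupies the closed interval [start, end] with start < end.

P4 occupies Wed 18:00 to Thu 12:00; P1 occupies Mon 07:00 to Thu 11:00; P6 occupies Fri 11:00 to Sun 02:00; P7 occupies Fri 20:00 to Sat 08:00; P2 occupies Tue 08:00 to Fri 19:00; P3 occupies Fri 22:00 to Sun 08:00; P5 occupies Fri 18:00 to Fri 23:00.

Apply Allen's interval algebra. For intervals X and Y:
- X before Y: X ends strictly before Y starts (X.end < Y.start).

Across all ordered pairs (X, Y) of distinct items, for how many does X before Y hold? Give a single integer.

Checking all 42 ordered pairs for relation 'before'; matching pairs in alphabetical order:
(P1, P3): P1 before P3 ✓
(P1, P5): P1 before P5 ✓
(P1, P6): P1 before P6 ✓
(P1, P7): P1 before P7 ✓
(P2, P3): P2 before P3 ✓
(P2, P7): P2 before P7 ✓
(P4, P3): P4 before P3 ✓
(P4, P5): P4 before P5 ✓
(P4, P6): P4 before P6 ✓
(P4, P7): P4 before P7 ✓
Count: 10.

10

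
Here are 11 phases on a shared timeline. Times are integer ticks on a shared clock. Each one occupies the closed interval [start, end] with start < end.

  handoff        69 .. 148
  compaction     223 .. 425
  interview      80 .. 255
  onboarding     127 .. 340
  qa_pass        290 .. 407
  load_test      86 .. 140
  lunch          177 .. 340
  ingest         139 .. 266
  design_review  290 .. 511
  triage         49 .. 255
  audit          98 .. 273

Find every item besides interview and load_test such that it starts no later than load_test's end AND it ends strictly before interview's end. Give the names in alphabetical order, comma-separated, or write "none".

Conditions: its start is no later than load_test's end (X.start <= 140) AND its end is strictly before interview's end (X.end < 255).
audit: start 98 <= 140? ✓; end 273 < 255? ✗ → no.
compaction: start 223 <= 140? ✗; end 425 < 255? ✗ → no.
design_review: start 290 <= 140? ✗; end 511 < 255? ✗ → no.
handoff: start 69 <= 140? ✓; end 148 < 255? ✓ → yes.
ingest: start 139 <= 140? ✓; end 266 < 255? ✗ → no.
lunch: start 177 <= 140? ✗; end 340 < 255? ✗ → no.
onboarding: start 127 <= 140? ✓; end 340 < 255? ✗ → no.
qa_pass: start 290 <= 140? ✗; end 407 < 255? ✗ → no.
triage: start 49 <= 140? ✓; end 255 < 255? ✗ → no.
Result: handoff.

handoff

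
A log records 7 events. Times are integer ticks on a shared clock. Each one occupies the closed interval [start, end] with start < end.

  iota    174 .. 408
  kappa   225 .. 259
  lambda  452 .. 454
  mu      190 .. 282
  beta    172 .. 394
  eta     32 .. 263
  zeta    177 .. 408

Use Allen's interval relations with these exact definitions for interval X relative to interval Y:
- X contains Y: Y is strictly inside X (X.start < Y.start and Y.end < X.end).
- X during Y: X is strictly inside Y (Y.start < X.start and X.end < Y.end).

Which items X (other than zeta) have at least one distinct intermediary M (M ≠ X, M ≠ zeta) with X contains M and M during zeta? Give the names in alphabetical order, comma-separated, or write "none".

beta, eta, iota, mu

Target zeta = [177, 408].
Intermediaries M with M during zeta: kappa, mu.
Via kappa — items with X contains kappa: beta, eta, iota, mu.
Via mu — items with X contains mu: beta, iota.
Union: beta, eta, iota, mu.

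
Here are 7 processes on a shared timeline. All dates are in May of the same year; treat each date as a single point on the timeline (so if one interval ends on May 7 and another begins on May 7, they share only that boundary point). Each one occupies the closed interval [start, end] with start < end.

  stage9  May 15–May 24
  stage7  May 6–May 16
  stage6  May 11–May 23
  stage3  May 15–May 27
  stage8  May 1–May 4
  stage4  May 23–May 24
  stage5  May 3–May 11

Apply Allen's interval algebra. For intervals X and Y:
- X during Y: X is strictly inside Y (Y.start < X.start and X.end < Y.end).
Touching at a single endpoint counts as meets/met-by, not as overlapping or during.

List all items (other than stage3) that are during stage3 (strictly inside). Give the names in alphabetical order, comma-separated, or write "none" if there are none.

stage4

Target stage3 = [May 15, May 27].
stage4 [May 23, May 24] → during → yes.
stage5 [May 3, May 11] → before → no.
stage6 [May 11, May 23] → overlaps → no.
stage7 [May 6, May 16] → overlaps → no.
stage8 [May 1, May 4] → before → no.
stage9 [May 15, May 24] → starts → no.
Result: stage4.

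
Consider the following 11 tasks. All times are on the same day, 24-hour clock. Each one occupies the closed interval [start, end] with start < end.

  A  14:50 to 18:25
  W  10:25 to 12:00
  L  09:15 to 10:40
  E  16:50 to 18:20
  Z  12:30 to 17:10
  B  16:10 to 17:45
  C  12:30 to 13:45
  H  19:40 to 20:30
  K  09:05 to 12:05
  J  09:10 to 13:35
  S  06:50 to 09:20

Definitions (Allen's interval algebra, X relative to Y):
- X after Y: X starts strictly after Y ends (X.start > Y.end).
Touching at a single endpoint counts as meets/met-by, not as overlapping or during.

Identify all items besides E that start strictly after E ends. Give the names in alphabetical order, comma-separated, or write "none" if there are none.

Target E = [16:50, 18:20].
A [14:50, 18:25] → contains → no.
B [16:10, 17:45] → overlaps → no.
C [12:30, 13:45] → before → no.
H [19:40, 20:30] → after → yes.
J [09:10, 13:35] → before → no.
K [09:05, 12:05] → before → no.
L [09:15, 10:40] → before → no.
S [06:50, 09:20] → before → no.
W [10:25, 12:00] → before → no.
Z [12:30, 17:10] → overlaps → no.
Result: H.

H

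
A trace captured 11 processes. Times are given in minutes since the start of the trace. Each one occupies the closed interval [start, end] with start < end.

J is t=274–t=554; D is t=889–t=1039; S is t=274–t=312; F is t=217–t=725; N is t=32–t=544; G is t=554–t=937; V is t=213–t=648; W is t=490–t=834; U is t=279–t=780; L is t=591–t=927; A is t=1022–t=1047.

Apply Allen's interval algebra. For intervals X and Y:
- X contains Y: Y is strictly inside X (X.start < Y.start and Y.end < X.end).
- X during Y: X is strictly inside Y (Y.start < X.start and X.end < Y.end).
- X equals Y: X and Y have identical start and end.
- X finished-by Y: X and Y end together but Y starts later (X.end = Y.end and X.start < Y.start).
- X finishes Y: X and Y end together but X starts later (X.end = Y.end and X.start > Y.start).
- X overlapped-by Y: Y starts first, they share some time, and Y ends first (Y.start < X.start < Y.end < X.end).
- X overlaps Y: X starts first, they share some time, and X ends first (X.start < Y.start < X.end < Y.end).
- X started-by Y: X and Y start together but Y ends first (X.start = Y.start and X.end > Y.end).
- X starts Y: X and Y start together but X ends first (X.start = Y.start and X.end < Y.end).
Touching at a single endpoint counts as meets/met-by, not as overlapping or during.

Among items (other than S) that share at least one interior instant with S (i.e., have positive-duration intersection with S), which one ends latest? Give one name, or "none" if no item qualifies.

U

Target S = [t=274, t=312].
A [t=1022, t=1047] → after → excluded.
D [t=889, t=1039] → after → excluded.
F [t=217, t=725] → contains → candidate.
G [t=554, t=937] → after → excluded.
J [t=274, t=554] → started-by → candidate.
L [t=591, t=927] → after → excluded.
N [t=32, t=544] → contains → candidate.
U [t=279, t=780] → overlapped-by → candidate.
V [t=213, t=648] → contains → candidate.
W [t=490, t=834] → after → excluded.
Among candidates, latest end is t=780 → U.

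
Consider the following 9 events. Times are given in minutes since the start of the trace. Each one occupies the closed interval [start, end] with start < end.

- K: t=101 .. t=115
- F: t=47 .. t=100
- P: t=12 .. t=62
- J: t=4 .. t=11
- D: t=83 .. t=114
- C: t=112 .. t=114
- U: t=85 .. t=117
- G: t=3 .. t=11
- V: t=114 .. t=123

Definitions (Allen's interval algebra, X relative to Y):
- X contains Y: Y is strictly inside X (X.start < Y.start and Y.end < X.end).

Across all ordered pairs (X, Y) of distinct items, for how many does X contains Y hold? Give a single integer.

Checking all 72 ordered pairs for relation 'contains'; matching pairs in alphabetical order:
(K, C): K contains C ✓
(U, C): U contains C ✓
(U, K): U contains K ✓
Count: 3.

3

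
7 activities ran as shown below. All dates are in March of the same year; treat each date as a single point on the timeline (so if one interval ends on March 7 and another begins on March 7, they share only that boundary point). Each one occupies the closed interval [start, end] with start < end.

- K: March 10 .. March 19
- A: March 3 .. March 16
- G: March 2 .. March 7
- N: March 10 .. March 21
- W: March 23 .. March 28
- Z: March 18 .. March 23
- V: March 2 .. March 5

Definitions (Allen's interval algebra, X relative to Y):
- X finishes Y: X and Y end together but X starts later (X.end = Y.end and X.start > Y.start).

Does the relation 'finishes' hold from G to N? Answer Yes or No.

No

G = [March 2, March 7], N = [March 10, March 21].
Actual relation of G to N: before.
Asked whether 'finishes' holds → No.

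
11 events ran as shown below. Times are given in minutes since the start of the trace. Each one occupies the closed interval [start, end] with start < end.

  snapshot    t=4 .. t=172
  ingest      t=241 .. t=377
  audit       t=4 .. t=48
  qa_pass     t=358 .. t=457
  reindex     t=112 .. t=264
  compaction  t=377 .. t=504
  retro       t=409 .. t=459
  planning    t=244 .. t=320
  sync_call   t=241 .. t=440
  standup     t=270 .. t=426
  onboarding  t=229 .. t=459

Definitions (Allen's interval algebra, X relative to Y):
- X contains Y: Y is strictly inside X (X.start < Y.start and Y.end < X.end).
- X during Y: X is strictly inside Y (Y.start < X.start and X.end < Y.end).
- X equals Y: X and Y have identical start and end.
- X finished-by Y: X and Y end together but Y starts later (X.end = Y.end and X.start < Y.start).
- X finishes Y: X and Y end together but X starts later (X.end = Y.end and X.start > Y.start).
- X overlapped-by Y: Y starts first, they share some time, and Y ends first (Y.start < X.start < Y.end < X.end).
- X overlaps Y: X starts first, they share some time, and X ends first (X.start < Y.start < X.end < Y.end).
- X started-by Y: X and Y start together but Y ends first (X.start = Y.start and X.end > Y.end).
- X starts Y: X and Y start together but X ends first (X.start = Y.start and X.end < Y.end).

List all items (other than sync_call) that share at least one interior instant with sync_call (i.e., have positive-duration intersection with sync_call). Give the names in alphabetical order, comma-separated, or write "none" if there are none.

Target sync_call = [t=241, t=440].
audit [t=4, t=48] → before → no.
compaction [t=377, t=504] → overlapped-by → yes.
ingest [t=241, t=377] → starts → yes.
onboarding [t=229, t=459] → contains → yes.
planning [t=244, t=320] → during → yes.
qa_pass [t=358, t=457] → overlapped-by → yes.
reindex [t=112, t=264] → overlaps → yes.
retro [t=409, t=459] → overlapped-by → yes.
snapshot [t=4, t=172] → before → no.
standup [t=270, t=426] → during → yes.
Result: compaction, ingest, onboarding, planning, qa_pass, reindex, retro, standup.

compaction, ingest, onboarding, planning, qa_pass, reindex, retro, standup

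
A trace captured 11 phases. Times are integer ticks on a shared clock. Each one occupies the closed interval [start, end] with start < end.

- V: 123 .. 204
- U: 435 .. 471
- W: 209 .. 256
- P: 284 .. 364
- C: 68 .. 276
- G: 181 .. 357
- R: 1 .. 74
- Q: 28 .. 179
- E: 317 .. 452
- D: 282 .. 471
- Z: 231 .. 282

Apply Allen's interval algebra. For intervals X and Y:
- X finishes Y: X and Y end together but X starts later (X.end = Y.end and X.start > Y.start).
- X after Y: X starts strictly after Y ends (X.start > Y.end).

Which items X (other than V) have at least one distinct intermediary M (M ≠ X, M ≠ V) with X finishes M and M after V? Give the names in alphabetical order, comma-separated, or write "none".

Target V = [123, 204].
Intermediaries M with M after V: D, E, P, U, W, Z.
Via D — items with X finishes D: U.
Via E — items with X finishes E: none.
Via P — items with X finishes P: none.
Via U — items with X finishes U: none.
Via W — items with X finishes W: none.
Via Z — items with X finishes Z: none.
Union: U.

U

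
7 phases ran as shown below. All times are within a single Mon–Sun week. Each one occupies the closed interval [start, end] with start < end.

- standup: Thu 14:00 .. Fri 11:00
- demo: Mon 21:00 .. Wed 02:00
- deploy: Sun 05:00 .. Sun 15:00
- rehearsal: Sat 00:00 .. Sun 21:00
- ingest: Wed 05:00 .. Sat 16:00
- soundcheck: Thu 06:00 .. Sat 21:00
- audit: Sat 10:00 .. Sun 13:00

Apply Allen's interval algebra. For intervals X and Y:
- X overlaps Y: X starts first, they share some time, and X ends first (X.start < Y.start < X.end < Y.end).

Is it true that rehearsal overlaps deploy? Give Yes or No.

rehearsal = [Sat 00:00, Sun 21:00], deploy = [Sun 05:00, Sun 15:00].
Actual relation of rehearsal to deploy: contains.
Asked whether 'overlaps' holds → No.

No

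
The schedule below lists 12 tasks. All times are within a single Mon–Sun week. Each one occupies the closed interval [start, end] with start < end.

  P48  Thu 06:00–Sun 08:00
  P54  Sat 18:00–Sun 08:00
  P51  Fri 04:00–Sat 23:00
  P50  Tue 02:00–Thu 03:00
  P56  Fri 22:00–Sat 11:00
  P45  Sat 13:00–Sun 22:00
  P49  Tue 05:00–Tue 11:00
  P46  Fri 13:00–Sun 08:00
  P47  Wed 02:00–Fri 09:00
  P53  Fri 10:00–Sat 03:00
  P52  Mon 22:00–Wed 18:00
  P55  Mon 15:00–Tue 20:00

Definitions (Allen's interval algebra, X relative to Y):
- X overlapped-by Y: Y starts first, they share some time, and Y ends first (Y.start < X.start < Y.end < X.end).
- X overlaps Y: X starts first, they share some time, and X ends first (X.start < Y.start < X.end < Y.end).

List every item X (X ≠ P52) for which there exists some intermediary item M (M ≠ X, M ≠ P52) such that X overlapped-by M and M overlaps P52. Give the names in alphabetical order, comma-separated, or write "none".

P50

Target P52 = [Mon 22:00, Wed 18:00].
Intermediaries M with M overlaps P52: P55.
Via P55 — items with X overlapped-by P55: P50.
Union: P50.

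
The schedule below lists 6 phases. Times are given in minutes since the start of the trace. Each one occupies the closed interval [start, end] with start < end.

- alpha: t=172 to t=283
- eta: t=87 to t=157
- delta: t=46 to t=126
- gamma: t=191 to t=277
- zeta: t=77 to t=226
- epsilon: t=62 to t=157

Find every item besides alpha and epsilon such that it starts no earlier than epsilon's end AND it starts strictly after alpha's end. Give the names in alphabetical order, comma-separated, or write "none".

none

Conditions: its start is no earlier than epsilon's end (X.start >= t=157) AND its start is strictly after alpha's end (X.start > t=283).
delta: start t=46 >= t=157? ✗; start t=46 > t=283? ✗ → no.
eta: start t=87 >= t=157? ✗; start t=87 > t=283? ✗ → no.
gamma: start t=191 >= t=157? ✓; start t=191 > t=283? ✗ → no.
zeta: start t=77 >= t=157? ✗; start t=77 > t=283? ✗ → no.
Result: none.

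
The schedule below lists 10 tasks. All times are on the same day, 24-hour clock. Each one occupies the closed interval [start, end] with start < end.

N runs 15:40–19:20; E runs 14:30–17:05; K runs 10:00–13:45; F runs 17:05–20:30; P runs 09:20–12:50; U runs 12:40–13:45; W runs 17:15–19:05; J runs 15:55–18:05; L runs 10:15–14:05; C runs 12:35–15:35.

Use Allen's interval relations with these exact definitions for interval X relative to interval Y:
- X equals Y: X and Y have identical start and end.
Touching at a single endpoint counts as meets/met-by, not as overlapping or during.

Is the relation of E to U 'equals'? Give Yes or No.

No

E = [14:30, 17:05], U = [12:40, 13:45].
Actual relation of E to U: after.
Asked whether 'equals' holds → No.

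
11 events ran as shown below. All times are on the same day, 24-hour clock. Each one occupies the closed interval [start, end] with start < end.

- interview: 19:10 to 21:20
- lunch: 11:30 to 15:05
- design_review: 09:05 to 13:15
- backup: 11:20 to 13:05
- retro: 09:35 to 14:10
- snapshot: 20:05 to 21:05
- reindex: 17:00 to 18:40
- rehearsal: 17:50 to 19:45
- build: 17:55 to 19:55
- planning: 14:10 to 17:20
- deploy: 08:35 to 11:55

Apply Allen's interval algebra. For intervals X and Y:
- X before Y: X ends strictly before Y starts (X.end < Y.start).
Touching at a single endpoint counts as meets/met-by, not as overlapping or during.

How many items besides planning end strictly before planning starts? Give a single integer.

Target planning = [14:10, 17:20].
backup [11:20, 13:05] → before → counts.
build [17:55, 19:55] → after → no.
deploy [08:35, 11:55] → before → counts.
design_review [09:05, 13:15] → before → counts.
interview [19:10, 21:20] → after → no.
lunch [11:30, 15:05] → overlaps → no.
rehearsal [17:50, 19:45] → after → no.
reindex [17:00, 18:40] → overlapped-by → no.
retro [09:35, 14:10] → meets → no.
snapshot [20:05, 21:05] → after → no.
Total: 3.

3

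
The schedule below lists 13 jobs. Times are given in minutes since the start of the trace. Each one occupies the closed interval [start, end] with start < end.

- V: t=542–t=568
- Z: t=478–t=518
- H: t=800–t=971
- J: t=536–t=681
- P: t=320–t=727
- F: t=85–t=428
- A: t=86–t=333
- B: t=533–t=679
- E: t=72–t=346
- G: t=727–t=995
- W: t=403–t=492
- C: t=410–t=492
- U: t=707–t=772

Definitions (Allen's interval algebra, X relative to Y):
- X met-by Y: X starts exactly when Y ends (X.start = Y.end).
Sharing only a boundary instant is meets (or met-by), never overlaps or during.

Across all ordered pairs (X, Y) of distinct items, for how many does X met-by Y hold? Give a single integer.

1

Checking all 156 ordered pairs for relation 'met-by'; matching pairs in alphabetical order:
(G, P): G met-by P ✓
Count: 1.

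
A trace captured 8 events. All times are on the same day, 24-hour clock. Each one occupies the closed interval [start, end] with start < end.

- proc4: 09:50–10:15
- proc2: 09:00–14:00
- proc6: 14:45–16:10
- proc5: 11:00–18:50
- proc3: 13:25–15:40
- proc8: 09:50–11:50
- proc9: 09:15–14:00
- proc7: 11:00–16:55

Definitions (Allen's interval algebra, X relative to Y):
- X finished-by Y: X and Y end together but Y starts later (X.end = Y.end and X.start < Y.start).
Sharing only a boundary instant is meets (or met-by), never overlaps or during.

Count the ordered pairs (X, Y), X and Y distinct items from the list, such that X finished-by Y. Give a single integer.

1

Checking all 56 ordered pairs for relation 'finished-by'; matching pairs in alphabetical order:
(proc2, proc9): proc2 finished-by proc9 ✓
Count: 1.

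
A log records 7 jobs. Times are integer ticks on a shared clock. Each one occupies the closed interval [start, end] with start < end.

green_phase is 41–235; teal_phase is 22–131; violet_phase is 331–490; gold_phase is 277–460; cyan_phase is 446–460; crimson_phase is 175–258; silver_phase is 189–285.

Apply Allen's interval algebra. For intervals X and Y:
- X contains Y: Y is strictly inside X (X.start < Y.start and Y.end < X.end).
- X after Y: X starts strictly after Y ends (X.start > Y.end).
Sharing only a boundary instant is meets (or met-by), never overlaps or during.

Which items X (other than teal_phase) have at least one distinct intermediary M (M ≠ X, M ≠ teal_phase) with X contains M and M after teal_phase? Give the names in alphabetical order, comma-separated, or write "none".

Target teal_phase = [22, 131].
Intermediaries M with M after teal_phase: crimson_phase, cyan_phase, gold_phase, silver_phase, violet_phase.
Via crimson_phase — items with X contains crimson_phase: none.
Via cyan_phase — items with X contains cyan_phase: violet_phase.
Via gold_phase — items with X contains gold_phase: none.
Via silver_phase — items with X contains silver_phase: none.
Via violet_phase — items with X contains violet_phase: none.
Union: violet_phase.

violet_phase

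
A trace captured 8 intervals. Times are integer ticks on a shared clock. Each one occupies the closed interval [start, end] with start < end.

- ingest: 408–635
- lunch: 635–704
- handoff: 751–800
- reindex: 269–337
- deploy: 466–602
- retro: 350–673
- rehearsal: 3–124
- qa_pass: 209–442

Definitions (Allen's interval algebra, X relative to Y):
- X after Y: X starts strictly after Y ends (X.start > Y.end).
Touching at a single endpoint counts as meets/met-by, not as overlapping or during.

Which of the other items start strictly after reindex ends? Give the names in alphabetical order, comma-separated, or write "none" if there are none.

deploy, handoff, ingest, lunch, retro

Target reindex = [269, 337].
deploy [466, 602] → after → yes.
handoff [751, 800] → after → yes.
ingest [408, 635] → after → yes.
lunch [635, 704] → after → yes.
qa_pass [209, 442] → contains → no.
rehearsal [3, 124] → before → no.
retro [350, 673] → after → yes.
Result: deploy, handoff, ingest, lunch, retro.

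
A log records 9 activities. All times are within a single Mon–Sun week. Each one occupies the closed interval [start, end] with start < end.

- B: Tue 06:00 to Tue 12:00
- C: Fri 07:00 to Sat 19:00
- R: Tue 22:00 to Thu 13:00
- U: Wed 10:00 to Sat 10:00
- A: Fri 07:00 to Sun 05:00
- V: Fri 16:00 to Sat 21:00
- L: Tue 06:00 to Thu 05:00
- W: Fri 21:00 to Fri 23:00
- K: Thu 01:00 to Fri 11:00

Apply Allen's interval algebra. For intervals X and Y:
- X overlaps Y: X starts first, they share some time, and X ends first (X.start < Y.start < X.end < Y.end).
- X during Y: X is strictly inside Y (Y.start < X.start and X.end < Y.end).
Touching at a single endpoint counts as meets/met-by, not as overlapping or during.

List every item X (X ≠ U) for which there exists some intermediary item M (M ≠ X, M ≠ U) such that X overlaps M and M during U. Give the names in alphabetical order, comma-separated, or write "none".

Target U = [Wed 10:00, Sat 10:00].
Intermediaries M with M during U: K, W.
Via K — items with X overlaps K: L, R.
Via W — items with X overlaps W: none.
Union: L, R.

L, R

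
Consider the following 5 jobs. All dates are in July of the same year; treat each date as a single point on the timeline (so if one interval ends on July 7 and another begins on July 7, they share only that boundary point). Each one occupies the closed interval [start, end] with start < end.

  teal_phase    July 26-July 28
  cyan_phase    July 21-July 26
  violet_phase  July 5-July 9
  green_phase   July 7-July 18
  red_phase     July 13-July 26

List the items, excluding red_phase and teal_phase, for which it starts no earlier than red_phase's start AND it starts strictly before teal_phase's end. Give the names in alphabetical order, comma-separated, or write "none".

Conditions: its start is no earlier than red_phase's start (X.start >= July 13) AND its start is strictly before teal_phase's end (X.start < July 28).
cyan_phase: start July 21 >= July 13? ✓; start July 21 < July 28? ✓ → yes.
green_phase: start July 7 >= July 13? ✗; start July 7 < July 28? ✓ → no.
violet_phase: start July 5 >= July 13? ✗; start July 5 < July 28? ✓ → no.
Result: cyan_phase.

cyan_phase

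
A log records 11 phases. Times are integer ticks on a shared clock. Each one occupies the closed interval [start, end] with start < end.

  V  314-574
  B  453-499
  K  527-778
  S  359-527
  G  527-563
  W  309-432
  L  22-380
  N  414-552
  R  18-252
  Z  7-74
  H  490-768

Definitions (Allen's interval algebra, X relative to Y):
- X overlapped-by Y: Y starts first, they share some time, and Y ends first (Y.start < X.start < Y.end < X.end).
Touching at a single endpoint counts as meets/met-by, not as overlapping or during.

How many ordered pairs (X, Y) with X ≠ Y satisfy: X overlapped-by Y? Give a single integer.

18

Checking all 110 ordered pairs for relation 'overlapped-by'; matching pairs in alphabetical order:
(G, N): G overlapped-by N ✓
(H, B): H overlapped-by B ✓
(H, N): H overlapped-by N ✓
(H, S): H overlapped-by S ✓
(H, V): H overlapped-by V ✓
(K, H): K overlapped-by H ✓
(K, N): K overlapped-by N ✓
(K, V): K overlapped-by V ✓
(L, R): L overlapped-by R ✓
(L, Z): L overlapped-by Z ✓
(N, S): N overlapped-by S ✓
(N, W): N overlapped-by W ✓
(R, Z): R overlapped-by Z ✓
(S, L): S overlapped-by L ✓
(S, W): S overlapped-by W ✓
(V, L): V overlapped-by L ✓
(V, W): V overlapped-by W ✓
(W, L): W overlapped-by L ✓
Count: 18.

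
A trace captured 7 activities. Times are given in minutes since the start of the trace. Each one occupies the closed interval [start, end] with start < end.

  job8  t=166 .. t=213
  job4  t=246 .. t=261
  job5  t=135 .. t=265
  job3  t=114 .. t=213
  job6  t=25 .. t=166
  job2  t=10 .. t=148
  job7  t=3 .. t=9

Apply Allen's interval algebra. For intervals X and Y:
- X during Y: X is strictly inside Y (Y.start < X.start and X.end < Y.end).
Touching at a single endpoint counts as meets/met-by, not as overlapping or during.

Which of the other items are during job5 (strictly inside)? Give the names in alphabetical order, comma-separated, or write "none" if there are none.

Target job5 = [t=135, t=265].
job2 [t=10, t=148] → overlaps → no.
job3 [t=114, t=213] → overlaps → no.
job4 [t=246, t=261] → during → yes.
job6 [t=25, t=166] → overlaps → no.
job7 [t=3, t=9] → before → no.
job8 [t=166, t=213] → during → yes.
Result: job4, job8.

job4, job8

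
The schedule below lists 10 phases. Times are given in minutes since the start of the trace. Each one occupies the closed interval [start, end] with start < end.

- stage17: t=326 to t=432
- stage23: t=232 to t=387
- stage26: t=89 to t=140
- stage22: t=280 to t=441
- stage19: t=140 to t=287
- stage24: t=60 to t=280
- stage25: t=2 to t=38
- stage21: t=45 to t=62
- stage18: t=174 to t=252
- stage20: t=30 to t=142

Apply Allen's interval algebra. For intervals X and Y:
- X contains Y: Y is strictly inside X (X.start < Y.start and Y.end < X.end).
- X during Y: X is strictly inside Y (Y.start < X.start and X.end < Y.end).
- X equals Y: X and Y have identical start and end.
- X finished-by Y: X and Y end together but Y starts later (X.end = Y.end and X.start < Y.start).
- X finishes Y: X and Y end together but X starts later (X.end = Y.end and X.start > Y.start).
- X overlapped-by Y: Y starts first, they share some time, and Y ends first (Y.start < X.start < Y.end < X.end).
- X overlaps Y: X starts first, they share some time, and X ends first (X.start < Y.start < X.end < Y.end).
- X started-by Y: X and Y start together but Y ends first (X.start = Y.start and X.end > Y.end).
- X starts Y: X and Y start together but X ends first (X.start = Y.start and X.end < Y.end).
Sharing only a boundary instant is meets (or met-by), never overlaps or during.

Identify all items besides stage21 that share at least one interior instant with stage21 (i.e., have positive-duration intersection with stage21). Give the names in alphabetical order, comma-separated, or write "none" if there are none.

stage20, stage24

Target stage21 = [t=45, t=62].
stage17 [t=326, t=432] → after → no.
stage18 [t=174, t=252] → after → no.
stage19 [t=140, t=287] → after → no.
stage20 [t=30, t=142] → contains → yes.
stage22 [t=280, t=441] → after → no.
stage23 [t=232, t=387] → after → no.
stage24 [t=60, t=280] → overlapped-by → yes.
stage25 [t=2, t=38] → before → no.
stage26 [t=89, t=140] → after → no.
Result: stage20, stage24.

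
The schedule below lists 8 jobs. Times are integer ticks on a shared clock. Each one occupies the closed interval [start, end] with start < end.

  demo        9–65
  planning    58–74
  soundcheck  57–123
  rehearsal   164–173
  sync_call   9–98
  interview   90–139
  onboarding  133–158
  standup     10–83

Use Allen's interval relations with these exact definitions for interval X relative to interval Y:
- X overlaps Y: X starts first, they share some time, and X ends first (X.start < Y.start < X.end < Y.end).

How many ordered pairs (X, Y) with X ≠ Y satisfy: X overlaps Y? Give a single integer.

8

Checking all 56 ordered pairs for relation 'overlaps'; matching pairs in alphabetical order:
(demo, planning): demo overlaps planning ✓
(demo, soundcheck): demo overlaps soundcheck ✓
(demo, standup): demo overlaps standup ✓
(interview, onboarding): interview overlaps onboarding ✓
(soundcheck, interview): soundcheck overlaps interview ✓
(standup, soundcheck): standup overlaps soundcheck ✓
(sync_call, interview): sync_call overlaps interview ✓
(sync_call, soundcheck): sync_call overlaps soundcheck ✓
Count: 8.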